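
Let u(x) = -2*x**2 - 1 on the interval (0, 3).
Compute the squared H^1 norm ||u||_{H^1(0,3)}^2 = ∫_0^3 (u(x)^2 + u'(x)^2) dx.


||u||_{H^1}^2 = 1887/5

The H^1 norm (squared) on an interval (0, L) is
  ||u||_{H^1}^2 = ∫_0^L u(x)^2 dx + ∫_0^L u'(x)^2 dx.
Compute u'(x) = -4*x.
Then u(x)^2 = 4*x**4 + 4*x**2 + 1 and u'(x)^2 = 16*x**2.
Integrate each monomial from 0 to 3 using ∫_0^3 c·x^n dx = c·3^(n+1)/(n+1):
  ∫_0^3 u(x)^2 dx = ∫_0^3 (4*x^4 + 4*x^2 + 1) dx. Term by term:
    ∫_0^3 4*x^4 dx = 972/5;  ∫_0^3 4*x^2 dx = 36;  ∫_0^3 1 dx = 3.
  Sum: 972/5 + 36 + 3 = 1167/5.
  ∫_0^3 u'(x)^2 dx = ∫_0^3 (16*x^2) dx. Term by term:
    ∫_0^3 16*x^2 dx = 144.
Adding: ||u||_{H^1}^2 = 1167/5 + 144 = 1887/5.


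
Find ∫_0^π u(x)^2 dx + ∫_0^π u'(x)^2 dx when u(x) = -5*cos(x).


||u||_{H^1(0,π)}^2 = 25*π

u'(x) = 5*sin(x).
Expand u² and (u')² and integrate term by term on (0, π), using: for integers n ≥ 1, ∫_0^π sin²(nx) dx = ∫_0^π cos²(nx) dx = π/2; for n ≠ n', ∫_0^π sin(nx)sin(n'x) dx = ∫_0^π cos(nx)cos(n'x) dx = 0; and by product-to-sum, ∫_0^π sin(nx)cos(n'x) dx = ½∫_0^π [sin((n+n')x) + sin((n−n')x)] dx, which is 0 when n+n' is even and 2n/(n²−n'²) when n+n' is odd (it need not vanish on (0, π)).
  u² squared terms: (-5)²·∫cos(x)² dx = 25·π/2 = 25*π/2.
  So ∫_0^π u² dx = 25*π/2.
  (u')² squared terms: (5)²·∫sin(x)² dx = 25·π/2 = 25*π/2.
  So ∫_0^π (u')² dx = 25*π/2.
||u||_{H^1}^2 = (25*π/2) + (25*π/2) = 25*π.


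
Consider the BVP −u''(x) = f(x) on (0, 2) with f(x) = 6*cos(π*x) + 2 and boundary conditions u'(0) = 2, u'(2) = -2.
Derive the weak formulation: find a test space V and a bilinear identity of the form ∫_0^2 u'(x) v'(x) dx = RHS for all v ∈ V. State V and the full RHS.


V = H^1(0, 2) (v unrestricted at boundary; u is determined up to an additive constant); weak form: ∫_0^2 u'v' dx = ∫_0^2 (6*cos(π*x) + 2) v dx − 2·v(2) − 2·v(0) for all v ∈ V.

Multiply both sides by a test function v and integrate from 0 to 2:
  ∫_0^2 −u''(x) v(x) dx = ∫_0^2 f(x) v(x) dx.
Integrate the LHS by parts once:
  ∫_0^2 −u'' v dx = −[u'(x) v(x)]_0^2 + ∫_0^2 u'(x) v'(x) dx.
Thus ∫_0^2 u'(x) v'(x) dx = ∫_0^2 f(x) v(x) dx + [u'(x) v(x)]_0^2.
Choose V so that boundary terms are either known or forced to vanish.
u has inhomogeneous Neumann u'(0) = 2, u'(2) = -2. [u' v]_0^2 = (-2)·v(2) − (2)·v(0) = − 2·v(2) − 2·v(0). Take V = H^1(0, 2); boundary term becomes part of RHS.
Weak formulation: find u (satisfying any essential BC) such that ∫_0^2 u'(x) v'(x) dx = ∫_0^2 f v dx − 2·v(2) − 2·v(0) for all v ∈ V (Neumann data are natural BCs: they enter the RHS as boundary terms).
Substituting f(x) = 6*cos(π*x) + 2, the right-hand side is ∫_0^2 (6*cos(π*x) + 2) v dx − 2·v(2) − 2·v(0).
Compatibility check (pure Neumann): taking v ≡ 1 ∈ V gives 0 = ∫_0^2 f dx + (-2) − (2), i.e. ∫_0^2 f dx must equal u'(0) − u'(2) = 4. Indeed ∫_0^2 (6*cos(π*x) + 2) dx = 4, so the data are compatible. The solution is then unique only up to an additive constant (fix it e.g. by requiring ∫_0^2 u dx = 0).


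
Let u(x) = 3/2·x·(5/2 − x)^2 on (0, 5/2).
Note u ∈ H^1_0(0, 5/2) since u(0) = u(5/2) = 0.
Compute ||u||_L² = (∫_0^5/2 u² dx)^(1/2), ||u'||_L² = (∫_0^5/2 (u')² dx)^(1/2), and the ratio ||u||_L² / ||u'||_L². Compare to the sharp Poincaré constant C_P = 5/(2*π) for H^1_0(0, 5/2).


||u||_L² / ||u'||_L² = 5*sqrt(14)/28 < C_P = 5/(2*π).

u(x) = 3/2·x·(5/2 − x)^2, so u'(x) = 9*x^2/2 - 15*x + 75/8.
u(x) = 3/2·x·(5/2 − x)^2 vanishes at x = 0 and x = 5/2, so u ∈ H^1_0(0, 5/2). Differentiate via the product rule and integrate the resulting polynomials term by term.
  ∫_0^5/2 u² dx = ∫_0^5/2 (9*x^6/4 - 45*x^5/2 + 675*x^4/8 - 1125*x^3/8 + 5625*x^2/64) dx. Term by term:
    ∫_0^5/2 9*x^6/4 dx = 703125/3584;  ∫_0^5/2 -45*x^5/2 dx = -234375/256;  ∫_0^5/2 675*x^4/8 dx = 421875/256;
    ∫_0^5/2 -1125*x^3/8 dx = -703125/512;  ∫_0^5/2 5625*x^2/64 dx = 234375/512.
  Sum: 703125/3584 − 234375/256 + 421875/256 − 703125/512 + 234375/512 = 46875/3584.
  ∫_0^5/2 (u')² dx = ∫_0^5/2 (81*x^4/4 - 135*x^3 + 2475*x^2/8 - 1125*x/4 + 5625/64) dx. Term by term:
    ∫_0^5/2 81*x^4/4 dx = 50625/128;  ∫_0^5/2 -135*x^3 dx = -84375/64;  ∫_0^5/2 2475*x^2/8 dx = 103125/64;
    ∫_0^5/2 -1125*x/4 dx = -28125/32;  ∫_0^5/2 5625/64 dx = 28125/128.
  Sum: 50625/128 − 84375/64 + 103125/64 − 28125/32 + 28125/128 = 1875/64.
∫_0^5/2 u² dx = 46875/3584, so ||u||_L² = 125*sqrt(42)/224.
∫_0^5/2 (u')² dx = 1875/64, so ||u'||_L² = 25*sqrt(3)/8.
Ratio ||u||_L² / ||u'||_L² = 5*sqrt(14)/28.
Sharp Poincaré constant on H^1_0(0, 5/2) is C_P = L/π = 5/(2*π), achieved by sin(2*π/5·x).
A polynomial bump cannot attain the sharp Poincaré constant (only the first sine eigenfunction does), so the ratio is strictly less than C_P, consistent with ||u||_L² ≤ C_P ||u'||_L².


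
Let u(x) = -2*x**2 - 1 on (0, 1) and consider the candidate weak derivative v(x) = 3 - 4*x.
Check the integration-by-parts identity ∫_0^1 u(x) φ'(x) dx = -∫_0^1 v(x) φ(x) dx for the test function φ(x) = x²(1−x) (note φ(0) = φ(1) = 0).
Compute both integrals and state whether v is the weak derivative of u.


LHS = 1/5, RHS = -1/20. No, v is not the weak derivative of u.

u(x) = -2*x**2 - 1, classical derivative u'(x) = -4*x.
φ(x) = x²(1−x), so φ'(x) = x*(2 - 3*x).
Note φ(0) = φ(1) = 0, so the boundary term u·φ vanishes.
LHS = ∫_0^1 u(x) φ'(x) dx = ∫_0^1 (6*x^4 - 4*x^3 + 3*x^2 - 2*x) dx. Term by term:
  ∫_0^1 6*x^4 dx = 6/5;  ∫_0^1 -4*x^3 dx = -1;  ∫_0^1 3*x^2 dx = 1;
  ∫_0^1 -2*x dx = -1.
Sum: 6/5 − 1 + 1 − 1 = 1/5.
So LHS = 1/5.
∫_0^1 v(x) φ(x) dx = ∫_0^1 (4*x^4 - 7*x^3 + 3*x^2) dx. Term by term:
  ∫_0^1 4*x^4 dx = 4/5;  ∫_0^1 -7*x^3 dx = -7/4;  ∫_0^1 3*x^2 dx = 1.
Sum: 4/5 − 7/4 + 1 = 1/20.
So RHS = -∫_0^1 v(x) φ(x) dx = -1/20.
LHS − RHS = 1/4 ≠ 0, so the identity fails.
(For a valid weak derivative the identity must hold for EVERY test function, in particular this one. The failure shows v is NOT the weak derivative of u.)
Correct weak derivative would be u'(x) = -4*x.


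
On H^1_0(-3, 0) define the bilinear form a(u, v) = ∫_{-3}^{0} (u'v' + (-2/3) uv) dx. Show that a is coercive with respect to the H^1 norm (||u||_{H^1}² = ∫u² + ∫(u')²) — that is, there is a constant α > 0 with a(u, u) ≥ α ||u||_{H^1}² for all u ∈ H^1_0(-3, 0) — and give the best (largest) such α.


α = (-6 + π^2)/(9 + π^2)

Coercivity of a(·,·) on H^1_0(-3, 0) means a(u, u) ≥ α ||u||_{H^1}² for every u ∈ H^1_0.
The interval has length L = 3, and Poincaré/coercivity depend only on L. Here a(u, u) = ∫(u')² + (-2/3)·∫u².
Here c = -2/3 < 0 with |c| < (π/L)² = π^2/9, so coercivity still holds. The condition a(u,u) ≥ α||u||_{H^1}² reads (1−α)∫(u')² ≥ (α−c)∫u². Any admissible α is ≤ 1 (rapidly oscillating u have ∫u²/∫(u')² → 0), and α = 1 would force 0 ≥ (1−c)∫u², impossible since c < 1; so 1−α > 0. By the sharp Poincaré inequality on H^1_0 of an interval of length L, ∫(u')² ≥ (π/L)²∫u² with equality for the first sine mode sin(π(x−x₀)/L) (x₀ the left endpoint), so the inequality holds for all u iff (1−α)(π/L)² ≥ α − c, i.e. α ≤ ((π/L)² + c)/((π/L)² + 1) = (1 + c(L/π)²)/(1 + (L/π)²). (Direct route, valid since c ≤ 0: Poincaré gives c∫u² ≥ c(L/π)²∫(u')², so a(u,u) ≥ (1 + c(L/π)²)∫(u')², while ||u||_{H^1}² ≤ (1 + (L/π)²)∫(u')²; dividing yields the same α.) With (π/L)² = π^2/9 and c = -2/3, the largest admissible constant is α = ((π/L)² + c)/((π/L)² + 1).
Simplifying, α = (-6 + π^2)/(9 + π^2).


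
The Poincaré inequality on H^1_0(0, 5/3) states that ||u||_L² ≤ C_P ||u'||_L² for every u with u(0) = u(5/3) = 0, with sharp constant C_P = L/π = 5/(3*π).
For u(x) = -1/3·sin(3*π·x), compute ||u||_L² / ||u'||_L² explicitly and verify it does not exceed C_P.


||u||_L² / ||u'||_L² = 1/(3*π) < C_P = 5/(3*π).

u(x) = -1/3·sin(3*π·x), so u'(x) = -π*cos(3*π*x).
Writing u(x) = A·sin(kπx/L) with A = -1/3 and k = 5, use ∫_0^L sin²(kπx/L) dx = L/2 and ∫_0^L cos²(kπx/L) dx = L/2.
u² = 1/9·sin²(3*π·x) and (u')² = π^2·cos²(3*π·x), and each of sin², cos² integrates to L/2 = 5/6 over (0, 5/3).
∫_0^5/3 u² dx = 5/54, so ||u||_L² = sqrt(30)/18.
∫_0^5/3 (u')² dx = 5*π^2/6, so ||u'||_L² = sqrt(30)*π/6.
Ratio ||u||_L² / ||u'||_L² = 1/(3*π).
Sharp Poincaré constant on H^1_0(0, 5/3) is C_P = L/π = 5/(3*π), achieved by sin(3*π/5·x).
This is the k = 5 harmonic; the ratio L/(kπ) is strictly less than C_P = L/π, consistent with the sharp inequality ||u||_L² ≤ C_P ||u'||_L².


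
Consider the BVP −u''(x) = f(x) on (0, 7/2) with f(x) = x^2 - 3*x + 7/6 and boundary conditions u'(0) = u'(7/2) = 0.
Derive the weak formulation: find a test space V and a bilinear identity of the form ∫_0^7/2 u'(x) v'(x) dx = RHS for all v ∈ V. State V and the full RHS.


V = H^1(0, 7/2) (no boundary constraint on v; u is determined up to an additive constant); weak form: ∫_0^7/2 u'v' dx = ∫_0^7/2 (x^2 - 3*x + 7/6) v dx for all v ∈ V.

Multiply both sides by a test function v and integrate from 0 to 7/2:
  ∫_0^7/2 −u''(x) v(x) dx = ∫_0^7/2 f(x) v(x) dx.
Integrate the LHS by parts once:
  ∫_0^7/2 −u'' v dx = −[u'(x) v(x)]_0^7/2 + ∫_0^7/2 u'(x) v'(x) dx.
Thus ∫_0^7/2 u'(x) v'(x) dx = ∫_0^7/2 f(x) v(x) dx + [u'(x) v(x)]_0^7/2.
Choose V so that boundary terms are either known or forced to vanish.
u has homogeneous Neumann: u'(0) = u'(7/2) = 0. So [u' v]_0^7/2 = 0·v(7/2) − 0·v(0) = 0 for any v; take V = H^1(0, 7/2).
Weak formulation: find u (satisfying any essential BC) such that ∫_0^7/2 u'(x) v'(x) dx = ∫_0^7/2 f v dx for all v ∈ V (homogeneous Neumann, so boundary terms vanish).
Substituting f(x) = x^2 - 3*x + 7/6, the right-hand side is ∫_0^7/2 (x^2 - 3*x + 7/6) v dx.
Compatibility check (pure Neumann): taking v ≡ 1 ∈ V gives 0 = ∫_0^7/2 f dx + (0) − (0), i.e. ∫_0^7/2 f dx must equal u'(0) − u'(7/2) = 0. Indeed ∫_0^7/2 (x^2 - 3*x + 7/6) dx = 0, so the data are compatible. The solution is then unique only up to an additive constant (fix it e.g. by requiring ∫_0^7/2 u dx = 0).


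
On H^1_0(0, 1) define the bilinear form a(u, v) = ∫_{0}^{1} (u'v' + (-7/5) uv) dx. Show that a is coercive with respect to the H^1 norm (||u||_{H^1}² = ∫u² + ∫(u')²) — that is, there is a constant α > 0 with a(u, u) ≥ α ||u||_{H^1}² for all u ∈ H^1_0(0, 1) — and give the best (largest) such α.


α = (-7/5 + π^2)/(1 + π^2)

Coercivity of a(·,·) on H^1_0(0, 1) means a(u, u) ≥ α ||u||_{H^1}² for every u ∈ H^1_0.
The interval has length L = 1, and Poincaré/coercivity depend only on L. Here a(u, u) = ∫(u')² + (-7/5)·∫u².
Here c = -7/5 < 0 with |c| < (π/L)² = π^2, so coercivity still holds. The condition a(u,u) ≥ α||u||_{H^1}² reads (1−α)∫(u')² ≥ (α−c)∫u². Any admissible α is ≤ 1 (rapidly oscillating u have ∫u²/∫(u')² → 0), and α = 1 would force 0 ≥ (1−c)∫u², impossible since c < 1; so 1−α > 0. By the sharp Poincaré inequality on H^1_0 of an interval of length L, ∫(u')² ≥ (π/L)²∫u² with equality for the first sine mode sin(π(x−x₀)/L) (x₀ the left endpoint), so the inequality holds for all u iff (1−α)(π/L)² ≥ α − c, i.e. α ≤ ((π/L)² + c)/((π/L)² + 1) = (1 + c(L/π)²)/(1 + (L/π)²). (Direct route, valid since c ≤ 0: Poincaré gives c∫u² ≥ c(L/π)²∫(u')², so a(u,u) ≥ (1 + c(L/π)²)∫(u')², while ||u||_{H^1}² ≤ (1 + (L/π)²)∫(u')²; dividing yields the same α.) With (π/L)² = π^2 and c = -7/5, the largest admissible constant is α = ((π/L)² + c)/((π/L)² + 1).
Simplifying, α = (-7/5 + π^2)/(1 + π^2).


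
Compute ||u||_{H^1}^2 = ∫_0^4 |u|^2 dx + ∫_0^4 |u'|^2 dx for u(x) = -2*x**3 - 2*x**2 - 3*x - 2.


||u||_{H^1}^2 = 3321908/105

The H^1 norm (squared) on an interval (0, L) is
  ||u||_{H^1}^2 = ∫_0^L u(x)^2 dx + ∫_0^L u'(x)^2 dx.
Compute u'(x) = -6*x**2 - 4*x - 3.
Then u(x)^2 = 4*x**6 + 8*x**5 + 16*x**4 + 20*x**3 + 17*x**2 + 12*x + 4 and u'(x)^2 = 36*x**4 + 48*x**3 + 52*x**2 + 24*x + 9.
Integrate each monomial from 0 to 4 using ∫_0^4 c·x^n dx = c·4^(n+1)/(n+1):
  ∫_0^4 u(x)^2 dx = ∫_0^4 (4*x^6 + 8*x^5 + 16*x^4 + 20*x^3 + 17*x^2 + 12*x + 4) dx. Term by term:
    ∫_0^4 4*x^6 dx = 65536/7;  ∫_0^4 8*x^5 dx = 16384/3;  ∫_0^4 16*x^4 dx = 16384/5;
    ∫_0^4 20*x^3 dx = 1280;  ∫_0^4 17*x^2 dx = 1088/3;  ∫_0^4 12*x dx = 96;
    ∫_0^4 4 dx = 16.
  Sum: 65536/7 + 16384/3 + 16384/5 + 1280 + 1088/3 + 96 + 16 = 694928/35.
  ∫_0^4 u'(x)^2 dx = ∫_0^4 (36*x^4 + 48*x^3 + 52*x^2 + 24*x + 9) dx. Term by term:
    ∫_0^4 36*x^4 dx = 36864/5;  ∫_0^4 48*x^3 dx = 3072;  ∫_0^4 52*x^2 dx = 3328/3;
    ∫_0^4 24*x dx = 192;  ∫_0^4 9 dx = 36.
  Sum: 36864/5 + 3072 + 3328/3 + 192 + 36 = 176732/15.
Adding: ||u||_{H^1}^2 = 694928/35 + 176732/15 = 3321908/105.


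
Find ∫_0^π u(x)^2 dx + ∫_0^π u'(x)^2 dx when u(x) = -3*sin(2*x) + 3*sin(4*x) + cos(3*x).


||u||_{H^1(0,π)}^2 = 816/7 + 104*π

u'(x) = -3*sin(3*x) - 6*cos(2*x) + 12*cos(4*x).
Expand u² and (u')² and integrate term by term on (0, π), using: for integers n ≥ 1, ∫_0^π sin²(nx) dx = ∫_0^π cos²(nx) dx = π/2; for n ≠ n', ∫_0^π sin(nx)sin(n'x) dx = ∫_0^π cos(nx)cos(n'x) dx = 0; and by product-to-sum, ∫_0^π sin(nx)cos(n'x) dx = ½∫_0^π [sin((n+n')x) + sin((n−n')x)] dx, which is 0 when n+n' is even and 2n/(n²−n'²) when n+n' is odd (it need not vanish on (0, π)).
  u² squared terms: (-3)²·∫sin(2x)² dx = 9·π/2 = 9*π/2;  (3)²·∫sin(4x)² dx = 9·π/2 = 9*π/2;  (1)²·∫cos(3x)² dx = 1·π/2 = π/2.
  u² cross terms: 2·(-3)·(3)·∫sin(2x)·sin(4x) dx = -18·(0) = 0;  2·(-3)·(1)·∫sin(2x)·cos(3x) dx = -6·(-4/5) = 24/5;  2·(3)·(1)·∫sin(4x)·cos(3x) dx = 6·(8/7) = 48/7.
  So ∫_0^π u² dx = 9*π/2 + 9*π/2 + π/2 + 0 + 24/5 + 48/7 = 408/35 + 19*π/2.
  (u')² squared terms: (-6)²·∫cos(2x)² dx = 36·π/2 = 18*π;  (-3)²·∫sin(3x)² dx = 9·π/2 = 9*π/2;  (12)²·∫cos(4x)² dx = 144·π/2 = 72*π.
  (u')² cross terms: 2·(-6)·(-3)·∫cos(2x)·sin(3x) dx = 36·(6/5) = 216/5;  2·(-6)·(12)·∫cos(2x)·cos(4x) dx = -144·(0) = 0;  2·(-3)·(12)·∫sin(3x)·cos(4x) dx = -72·(-6/7) = 432/7.
  So ∫_0^π (u')² dx = 18*π + 9*π/2 + 72*π + 216/5 + 0 + 432/7 = 3672/35 + 189*π/2.
||u||_{H^1}^2 = (408/35 + 19*π/2) + (3672/35 + 189*π/2) = 816/7 + 104*π.


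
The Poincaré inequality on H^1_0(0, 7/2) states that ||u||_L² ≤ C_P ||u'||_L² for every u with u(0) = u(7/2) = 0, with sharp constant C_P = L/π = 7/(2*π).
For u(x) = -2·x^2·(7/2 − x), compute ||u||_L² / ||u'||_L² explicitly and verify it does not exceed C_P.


||u||_L² / ||u'||_L² = sqrt(14)/4 < C_P = 7/(2*π).

u(x) = -2·x^2·(7/2 − x), so u'(x) = 2*x*(3*x - 7).
u(x) = -2·x^2·(7/2 − x) vanishes at x = 0 and x = 7/2, so u ∈ H^1_0(0, 7/2). Differentiate via the product rule and integrate the resulting polynomials term by term.
  ∫_0^7/2 u² dx = ∫_0^7/2 (4*x^6 - 28*x^5 + 49*x^4) dx. Term by term:
    ∫_0^7/2 4*x^6 dx = 117649/32;  ∫_0^7/2 -28*x^5 dx = -823543/96;  ∫_0^7/2 49*x^4 dx = 823543/160.
  Sum: 117649/32 − 823543/96 + 823543/160 = 117649/480.
  ∫_0^7/2 (u')² dx = ∫_0^7/2 (36*x^4 - 168*x^3 + 196*x^2) dx. Term by term:
    ∫_0^7/2 36*x^4 dx = 151263/40;  ∫_0^7/2 -168*x^3 dx = -50421/8;  ∫_0^7/2 196*x^2 dx = 16807/6.
  Sum: 151263/40 − 50421/8 + 16807/6 = 16807/60.
∫_0^7/2 u² dx = 117649/480, so ||u||_L² = 343*sqrt(30)/120.
∫_0^7/2 (u')² dx = 16807/60, so ||u'||_L² = 49*sqrt(105)/30.
Ratio ||u||_L² / ||u'||_L² = sqrt(14)/4.
Sharp Poincaré constant on H^1_0(0, 7/2) is C_P = L/π = 7/(2*π), achieved by sin(2*π/7·x).
A polynomial bump cannot attain the sharp Poincaré constant (only the first sine eigenfunction does), so the ratio is strictly less than C_P, consistent with ||u||_L² ≤ C_P ||u'||_L².


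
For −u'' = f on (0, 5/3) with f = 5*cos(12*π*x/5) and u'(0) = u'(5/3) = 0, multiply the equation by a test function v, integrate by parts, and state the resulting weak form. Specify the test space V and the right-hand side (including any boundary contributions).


V = H^1(0, 5/3) (no boundary constraint on v; u is determined up to an additive constant); weak form: ∫_0^5/3 u'v' dx = ∫_0^5/3 (5*cos(12*π*x/5)) v dx for all v ∈ V.

Multiply both sides by a test function v and integrate from 0 to 5/3:
  ∫_0^5/3 −u''(x) v(x) dx = ∫_0^5/3 f(x) v(x) dx.
Integrate the LHS by parts once:
  ∫_0^5/3 −u'' v dx = −[u'(x) v(x)]_0^5/3 + ∫_0^5/3 u'(x) v'(x) dx.
Thus ∫_0^5/3 u'(x) v'(x) dx = ∫_0^5/3 f(x) v(x) dx + [u'(x) v(x)]_0^5/3.
Choose V so that boundary terms are either known or forced to vanish.
u has homogeneous Neumann: u'(0) = u'(5/3) = 0. So [u' v]_0^5/3 = 0·v(5/3) − 0·v(0) = 0 for any v; take V = H^1(0, 5/3).
Weak formulation: find u (satisfying any essential BC) such that ∫_0^5/3 u'(x) v'(x) dx = ∫_0^5/3 f v dx for all v ∈ V (homogeneous Neumann, so boundary terms vanish).
Substituting f(x) = 5*cos(12*π*x/5), the right-hand side is ∫_0^5/3 (5*cos(12*π*x/5)) v dx.
Compatibility check (pure Neumann): taking v ≡ 1 ∈ V gives 0 = ∫_0^5/3 f dx + (0) − (0), i.e. ∫_0^5/3 f dx must equal u'(0) − u'(5/3) = 0. Indeed ∫_0^5/3 (5*cos(12*π*x/5)) dx = 0, so the data are compatible. The solution is then unique only up to an additive constant (fix it e.g. by requiring ∫_0^5/3 u dx = 0).


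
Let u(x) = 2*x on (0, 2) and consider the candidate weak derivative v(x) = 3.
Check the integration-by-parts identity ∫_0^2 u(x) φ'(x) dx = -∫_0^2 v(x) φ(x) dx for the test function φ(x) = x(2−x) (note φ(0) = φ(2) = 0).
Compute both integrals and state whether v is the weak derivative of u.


LHS = -8/3, RHS = -4. No, v is not the weak derivative of u.

u(x) = 2*x, classical derivative u'(x) = 2.
φ(x) = x(2−x), so φ'(x) = 2 - 2*x.
Note φ(0) = φ(2) = 0, so the boundary term u·φ vanishes.
LHS = ∫_0^2 u(x) φ'(x) dx = ∫_0^2 (-4*x^2 + 4*x) dx. Term by term:
  ∫_0^2 -4*x^2 dx = -32/3;  ∫_0^2 4*x dx = 8.
Sum: -32/3 + 8 = -8/3.
So LHS = -8/3.
∫_0^2 v(x) φ(x) dx = ∫_0^2 (-3*x^2 + 6*x) dx. Term by term:
  ∫_0^2 -3*x^2 dx = -8;  ∫_0^2 6*x dx = 12.
Sum: -8 + 12 = 4.
So RHS = -∫_0^2 v(x) φ(x) dx = -4.
LHS − RHS = 4/3 ≠ 0, so the identity fails.
(For a valid weak derivative the identity must hold for EVERY test function, in particular this one. The failure shows v is NOT the weak derivative of u.)
Correct weak derivative would be u'(x) = 2.


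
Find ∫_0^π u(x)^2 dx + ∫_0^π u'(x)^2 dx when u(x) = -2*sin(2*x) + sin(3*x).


||u||_{H^1(0,π)}^2 = 15*π

u'(x) = -4*cos(2*x) + 3*cos(3*x).
Expand u² and (u')² and integrate term by term on (0, π), using: for integers n ≥ 1, ∫_0^π sin²(nx) dx = ∫_0^π cos²(nx) dx = π/2; for n ≠ n', ∫_0^π sin(nx)sin(n'x) dx = ∫_0^π cos(nx)cos(n'x) dx = 0; and by product-to-sum, ∫_0^π sin(nx)cos(n'x) dx = ½∫_0^π [sin((n+n')x) + sin((n−n')x)] dx, which is 0 when n+n' is even and 2n/(n²−n'²) when n+n' is odd (it need not vanish on (0, π)).
  u² squared terms: (-2)²·∫sin(2x)² dx = 4·π/2 = 2*π;  (1)²·∫sin(3x)² dx = 1·π/2 = π/2.
  u² cross terms: 2·(-2)·(1)·∫sin(2x)·sin(3x) dx = -4·(0) = 0.
  So ∫_0^π u² dx = 2*π + π/2 + 0 = 5*π/2.
  (u')² squared terms: (-4)²·∫cos(2x)² dx = 16·π/2 = 8*π;  (3)²·∫cos(3x)² dx = 9·π/2 = 9*π/2.
  (u')² cross terms: 2·(-4)·(3)·∫cos(2x)·cos(3x) dx = -24·(0) = 0.
  So ∫_0^π (u')² dx = 8*π + 9*π/2 + 0 = 25*π/2.
||u||_{H^1}^2 = (5*π/2) + (25*π/2) = 15*π.


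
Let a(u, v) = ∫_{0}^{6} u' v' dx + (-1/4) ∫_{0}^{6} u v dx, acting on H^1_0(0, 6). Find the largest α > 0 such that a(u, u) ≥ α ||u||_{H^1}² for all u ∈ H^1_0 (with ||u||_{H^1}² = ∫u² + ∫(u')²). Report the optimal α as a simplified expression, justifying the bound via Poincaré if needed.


α = (-9 + π^2)/(π^2 + 36)

Coercivity of a(·,·) on H^1_0(0, 6) means a(u, u) ≥ α ||u||_{H^1}² for every u ∈ H^1_0.
The interval has length L = 6, and Poincaré/coercivity depend only on L. Here a(u, u) = ∫(u')² + (-1/4)·∫u².
Here c = -1/4 < 0 with |c| < (π/L)² = π^2/36, so coercivity still holds. The condition a(u,u) ≥ α||u||_{H^1}² reads (1−α)∫(u')² ≥ (α−c)∫u². Any admissible α is ≤ 1 (rapidly oscillating u have ∫u²/∫(u')² → 0), and α = 1 would force 0 ≥ (1−c)∫u², impossible since c < 1; so 1−α > 0. By the sharp Poincaré inequality on H^1_0 of an interval of length L, ∫(u')² ≥ (π/L)²∫u² with equality for the first sine mode sin(π(x−x₀)/L) (x₀ the left endpoint), so the inequality holds for all u iff (1−α)(π/L)² ≥ α − c, i.e. α ≤ ((π/L)² + c)/((π/L)² + 1) = (1 + c(L/π)²)/(1 + (L/π)²). (Direct route, valid since c ≤ 0: Poincaré gives c∫u² ≥ c(L/π)²∫(u')², so a(u,u) ≥ (1 + c(L/π)²)∫(u')², while ||u||_{H^1}² ≤ (1 + (L/π)²)∫(u')²; dividing yields the same α.) With (π/L)² = π^2/36 and c = -1/4, the largest admissible constant is α = ((π/L)² + c)/((π/L)² + 1).
Simplifying, α = (-9 + π^2)/(π^2 + 36).


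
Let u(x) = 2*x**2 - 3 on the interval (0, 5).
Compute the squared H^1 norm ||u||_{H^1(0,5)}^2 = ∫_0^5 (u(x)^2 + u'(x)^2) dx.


||u||_{H^1}^2 = 8135/3

The H^1 norm (squared) on an interval (0, L) is
  ||u||_{H^1}^2 = ∫_0^L u(x)^2 dx + ∫_0^L u'(x)^2 dx.
Compute u'(x) = 4*x.
Then u(x)^2 = 4*x**4 - 12*x**2 + 9 and u'(x)^2 = 16*x**2.
Integrate each monomial from 0 to 5 using ∫_0^5 c·x^n dx = c·5^(n+1)/(n+1):
  ∫_0^5 u(x)^2 dx = ∫_0^5 (4*x^4 - 12*x^2 + 9) dx. Term by term:
    ∫_0^5 4*x^4 dx = 2500;  ∫_0^5 -12*x^2 dx = -500;  ∫_0^5 9 dx = 45.
  Sum: 2500 − 500 + 45 = 2045.
  ∫_0^5 u'(x)^2 dx = ∫_0^5 (16*x^2) dx. Term by term:
    ∫_0^5 16*x^2 dx = 2000/3.
Adding: ||u||_{H^1}^2 = 2045 + 2000/3 = 8135/3.


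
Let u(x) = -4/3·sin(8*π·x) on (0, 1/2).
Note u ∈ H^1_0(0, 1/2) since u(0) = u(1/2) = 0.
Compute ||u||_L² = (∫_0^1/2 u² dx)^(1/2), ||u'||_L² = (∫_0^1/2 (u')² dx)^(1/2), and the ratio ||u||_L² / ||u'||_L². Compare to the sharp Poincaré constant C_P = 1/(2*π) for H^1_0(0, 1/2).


||u||_L² / ||u'||_L² = 1/(8*π) < C_P = 1/(2*π).

u(x) = -4/3·sin(8*π·x), so u'(x) = -32*π*cos(8*π*x)/3.
Writing u(x) = A·sin(kπx/L) with A = -4/3 and k = 4, use ∫_0^L sin²(kπx/L) dx = L/2 and ∫_0^L cos²(kπx/L) dx = L/2.
u² = 16/9·sin²(8*π·x) and (u')² = 1024*π^2/9·cos²(8*π·x), and each of sin², cos² integrates to L/2 = 1/4 over (0, 1/2).
∫_0^1/2 u² dx = 4/9, so ||u||_L² = 2/3.
∫_0^1/2 (u')² dx = 256*π^2/9, so ||u'||_L² = 16*π/3.
Ratio ||u||_L² / ||u'||_L² = 1/(8*π).
Sharp Poincaré constant on H^1_0(0, 1/2) is C_P = L/π = 1/(2*π), achieved by sin(2*π·x).
This is the k = 4 harmonic; the ratio L/(kπ) is strictly less than C_P = L/π, consistent with the sharp inequality ||u||_L² ≤ C_P ||u'||_L².


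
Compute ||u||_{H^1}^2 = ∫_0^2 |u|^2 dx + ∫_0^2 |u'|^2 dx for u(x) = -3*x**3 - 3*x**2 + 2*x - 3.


||u||_{H^1}^2 = 139066/105

The H^1 norm (squared) on an interval (0, L) is
  ||u||_{H^1}^2 = ∫_0^L u(x)^2 dx + ∫_0^L u'(x)^2 dx.
Compute u'(x) = -9*x**2 - 6*x + 2.
Then u(x)^2 = 9*x**6 + 18*x**5 - 3*x**4 + 6*x**3 + 22*x**2 - 12*x + 9 and u'(x)^2 = 81*x**4 + 108*x**3 - 24*x + 4.
Integrate each monomial from 0 to 2 using ∫_0^2 c·x^n dx = c·2^(n+1)/(n+1):
  ∫_0^2 u(x)^2 dx = ∫_0^2 (9*x^6 + 18*x^5 - 3*x^4 + 6*x^3 + 22*x^2 - 12*x + 9) dx. Term by term:
    ∫_0^2 9*x^6 dx = 1152/7;  ∫_0^2 18*x^5 dx = 192;  ∫_0^2 -3*x^4 dx = -96/5;
    ∫_0^2 6*x^3 dx = 24;  ∫_0^2 22*x^2 dx = 176/3;  ∫_0^2 -12*x dx = -24;
    ∫_0^2 9 dx = 18.
  Sum: 1152/7 + 192 − 96/5 + 24 + 176/3 − 24 + 18 = 43474/105.
  ∫_0^2 u'(x)^2 dx = ∫_0^2 (81*x^4 + 108*x^3 - 24*x + 4) dx. Term by term:
    ∫_0^2 81*x^4 dx = 2592/5;  ∫_0^2 108*x^3 dx = 432;  ∫_0^2 -24*x dx = -48;
    ∫_0^2 4 dx = 8.
  Sum: 2592/5 + 432 − 48 + 8 = 4552/5.
Adding: ||u||_{H^1}^2 = 43474/105 + 4552/5 = 139066/105.


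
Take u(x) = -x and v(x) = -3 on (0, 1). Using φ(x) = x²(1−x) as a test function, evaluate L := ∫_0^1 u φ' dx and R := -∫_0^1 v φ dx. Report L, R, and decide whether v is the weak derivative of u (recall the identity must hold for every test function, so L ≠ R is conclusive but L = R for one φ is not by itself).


LHS = 1/12, RHS = 1/4. No, v is not the weak derivative of u.

u(x) = -x, classical derivative u'(x) = -1.
φ(x) = x²(1−x), so φ'(x) = x*(2 - 3*x).
Note φ(0) = φ(1) = 0, so the boundary term u·φ vanishes.
LHS = ∫_0^1 u(x) φ'(x) dx = ∫_0^1 (3*x^3 - 2*x^2) dx. Term by term:
  ∫_0^1 3*x^3 dx = 3/4;  ∫_0^1 -2*x^2 dx = -2/3.
Sum: 3/4 − 2/3 = 1/12.
So LHS = 1/12.
∫_0^1 v(x) φ(x) dx = ∫_0^1 (3*x^3 - 3*x^2) dx. Term by term:
  ∫_0^1 3*x^3 dx = 3/4;  ∫_0^1 -3*x^2 dx = -1.
Sum: 3/4 − 1 = -1/4.
So RHS = -∫_0^1 v(x) φ(x) dx = 1/4.
LHS − RHS = -1/6 ≠ 0, so the identity fails.
(For a valid weak derivative the identity must hold for EVERY test function, in particular this one. The failure shows v is NOT the weak derivative of u.)
Correct weak derivative would be u'(x) = -1.


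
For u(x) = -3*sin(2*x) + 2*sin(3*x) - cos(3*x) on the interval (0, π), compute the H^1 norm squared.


||u||_{H^1(0,π)}^2 = -48 + 95*π/2

u'(x) = 3*sin(3*x) - 6*cos(2*x) + 6*cos(3*x).
Expand u² and (u')² and integrate term by term on (0, π), using: for integers n ≥ 1, ∫_0^π sin²(nx) dx = ∫_0^π cos²(nx) dx = π/2; for n ≠ n', ∫_0^π sin(nx)sin(n'x) dx = ∫_0^π cos(nx)cos(n'x) dx = 0; and by product-to-sum, ∫_0^π sin(nx)cos(n'x) dx = ½∫_0^π [sin((n+n')x) + sin((n−n')x)] dx, which is 0 when n+n' is even and 2n/(n²−n'²) when n+n' is odd (it need not vanish on (0, π)).
  u² squared terms: (-1)²·∫cos(3x)² dx = 1·π/2 = π/2;  (-3)²·∫sin(2x)² dx = 9·π/2 = 9*π/2;  (2)²·∫sin(3x)² dx = 4·π/2 = 2*π.
  u² cross terms: 2·(-1)·(-3)·∫cos(3x)·sin(2x) dx = 6·(-4/5) = -24/5;  2·(-1)·(2)·∫cos(3x)·sin(3x) dx = -4·(0) = 0;  2·(-3)·(2)·∫sin(2x)·sin(3x) dx = -12·(0) = 0.
  So ∫_0^π u² dx = π/2 + 9*π/2 + 2*π − 24/5 + 0 + 0 = -24/5 + 7*π.
  (u')² squared terms: (-6)²·∫cos(2x)² dx = 36·π/2 = 18*π;  (3)²·∫sin(3x)² dx = 9·π/2 = 9*π/2;  (6)²·∫cos(3x)² dx = 36·π/2 = 18*π.
  (u')² cross terms: 2·(-6)·(3)·∫cos(2x)·sin(3x) dx = -36·(6/5) = -216/5;  2·(-6)·(6)·∫cos(2x)·cos(3x) dx = -72·(0) = 0;  2·(3)·(6)·∫sin(3x)·cos(3x) dx = 36·(0) = 0.
  So ∫_0^π (u')² dx = 18*π + 9*π/2 + 18*π − 216/5 + 0 + 0 = -216/5 + 81*π/2.
||u||_{H^1}^2 = (-24/5 + 7*π) + (-216/5 + 81*π/2) = -48 + 95*π/2.


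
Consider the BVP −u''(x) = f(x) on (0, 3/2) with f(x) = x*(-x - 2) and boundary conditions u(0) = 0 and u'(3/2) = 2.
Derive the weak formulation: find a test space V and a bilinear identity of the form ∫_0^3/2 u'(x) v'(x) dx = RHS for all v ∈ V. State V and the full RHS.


V = {v ∈ H^1(0, 3/2) : v(0) = 0} (test functions vanish at x = 0 where u is specified); weak form: ∫_0^3/2 u'v' dx = ∫_0^3/2 (x*(-x - 2)) v dx + 2·v(3/2) for all v ∈ V.

Multiply both sides by a test function v and integrate from 0 to 3/2:
  ∫_0^3/2 −u''(x) v(x) dx = ∫_0^3/2 f(x) v(x) dx.
Integrate the LHS by parts once:
  ∫_0^3/2 −u'' v dx = −[u'(x) v(x)]_0^3/2 + ∫_0^3/2 u'(x) v'(x) dx.
Thus ∫_0^3/2 u'(x) v'(x) dx = ∫_0^3/2 f(x) v(x) dx + [u'(x) v(x)]_0^3/2.
Choose V so that boundary terms are either known or forced to vanish.
Mixed BC: u(0) = 0 (Dirichlet) and u'(3/2) = 2 (Neumann). Define V = {v ∈ H^1(0, 3/2) : v(0) = 0}. Then [u' v]_0^3/2 = u'(3/2)·v(3/2) − u'(0)·0 = 2·v(3/2).
Weak formulation: find u (satisfying any essential BC) such that ∫_0^3/2 u'(x) v'(x) dx = ∫_0^3/2 f v dx + 2·v(3/2) for all v ∈ V (Dirichlet at 0 absorbed into V; Neumann datum at x = 3/2 contributes the boundary term).
Substituting f(x) = x*(-x - 2), the right-hand side is ∫_0^3/2 (x*(-x - 2)) v dx + 2·v(3/2).


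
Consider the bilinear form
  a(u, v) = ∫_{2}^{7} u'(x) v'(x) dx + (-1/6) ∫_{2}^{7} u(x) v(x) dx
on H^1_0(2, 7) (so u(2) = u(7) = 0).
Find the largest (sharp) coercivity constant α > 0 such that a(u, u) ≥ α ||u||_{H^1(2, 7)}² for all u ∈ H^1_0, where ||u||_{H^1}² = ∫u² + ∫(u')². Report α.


α = (-25/6 + π^2)/(π^2 + 25)

Coercivity of a(·,·) on H^1_0(2, 7) means a(u, u) ≥ α ||u||_{H^1}² for every u ∈ H^1_0.
The interval has length L = 5, and Poincaré/coercivity depend only on L. Here a(u, u) = ∫(u')² + (-1/6)·∫u².
Here c = -1/6 < 0 with |c| < (π/L)² = π^2/25, so coercivity still holds. The condition a(u,u) ≥ α||u||_{H^1}² reads (1−α)∫(u')² ≥ (α−c)∫u². Any admissible α is ≤ 1 (rapidly oscillating u have ∫u²/∫(u')² → 0), and α = 1 would force 0 ≥ (1−c)∫u², impossible since c < 1; so 1−α > 0. By the sharp Poincaré inequality on H^1_0 of an interval of length L, ∫(u')² ≥ (π/L)²∫u² with equality for the first sine mode sin(π(x−x₀)/L) (x₀ the left endpoint), so the inequality holds for all u iff (1−α)(π/L)² ≥ α − c, i.e. α ≤ ((π/L)² + c)/((π/L)² + 1) = (1 + c(L/π)²)/(1 + (L/π)²). (Direct route, valid since c ≤ 0: Poincaré gives c∫u² ≥ c(L/π)²∫(u')², so a(u,u) ≥ (1 + c(L/π)²)∫(u')², while ||u||_{H^1}² ≤ (1 + (L/π)²)∫(u')²; dividing yields the same α.) With (π/L)² = π^2/25 and c = -1/6, the largest admissible constant is α = ((π/L)² + c)/((π/L)² + 1).
Simplifying, α = (-25/6 + π^2)/(π^2 + 25).


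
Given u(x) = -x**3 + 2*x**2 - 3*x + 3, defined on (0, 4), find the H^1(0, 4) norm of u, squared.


||u||_{H^1}^2 = 180856/105

The H^1 norm (squared) on an interval (0, L) is
  ||u||_{H^1}^2 = ∫_0^L u(x)^2 dx + ∫_0^L u'(x)^2 dx.
Compute u'(x) = -3*x**2 + 4*x - 3.
Then u(x)^2 = x**6 - 4*x**5 + 10*x**4 - 18*x**3 + 21*x**2 - 18*x + 9 and u'(x)^2 = 9*x**4 - 24*x**3 + 34*x**2 - 24*x + 9.
Integrate each monomial from 0 to 4 using ∫_0^4 c·x^n dx = c·4^(n+1)/(n+1):
  ∫_0^4 u(x)^2 dx = ∫_0^4 (x^6 - 4*x^5 + 10*x^4 - 18*x^3 + 21*x^2 - 18*x + 9) dx. Term by term:
    ∫_0^4 x^6 dx = 16384/7;  ∫_0^4 -4*x^5 dx = -8192/3;  ∫_0^4 10*x^4 dx = 2048;
    ∫_0^4 -18*x^3 dx = -1152;  ∫_0^4 21*x^2 dx = 448;  ∫_0^4 -18*x dx = -144;
    ∫_0^4 9 dx = 36.
  Sum: 16384/7 − 8192/3 + 2048 − 1152 + 448 − 144 + 36 = 17764/21.
  ∫_0^4 u'(x)^2 dx = ∫_0^4 (9*x^4 - 24*x^3 + 34*x^2 - 24*x + 9) dx. Term by term:
    ∫_0^4 9*x^4 dx = 9216/5;  ∫_0^4 -24*x^3 dx = -1536;  ∫_0^4 34*x^2 dx = 2176/3;
    ∫_0^4 -24*x dx = -192;  ∫_0^4 9 dx = 36.
  Sum: 9216/5 − 1536 + 2176/3 − 192 + 36 = 13148/15.
Adding: ||u||_{H^1}^2 = 17764/21 + 13148/15 = 180856/105.


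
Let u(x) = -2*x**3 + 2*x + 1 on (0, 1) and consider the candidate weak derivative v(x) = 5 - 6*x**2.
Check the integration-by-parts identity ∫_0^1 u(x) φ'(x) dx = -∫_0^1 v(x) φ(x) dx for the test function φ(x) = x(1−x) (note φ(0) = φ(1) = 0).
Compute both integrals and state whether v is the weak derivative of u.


LHS = -1/30, RHS = -8/15. No, v is not the weak derivative of u.

u(x) = -2*x**3 + 2*x + 1, classical derivative u'(x) = 2 - 6*x**2.
φ(x) = x(1−x), so φ'(x) = 1 - 2*x.
Note φ(0) = φ(1) = 0, so the boundary term u·φ vanishes.
LHS = ∫_0^1 u(x) φ'(x) dx = ∫_0^1 (4*x^4 - 2*x^3 - 4*x^2 + 1) dx. Term by term:
  ∫_0^1 4*x^4 dx = 4/5;  ∫_0^1 -2*x^3 dx = -1/2;  ∫_0^1 -4*x^2 dx = -4/3;
  ∫_0^1 1 dx = 1.
Sum: 4/5 − 1/2 − 4/3 + 1 = -1/30.
So LHS = -1/30.
∫_0^1 v(x) φ(x) dx = ∫_0^1 (6*x^4 - 6*x^3 - 5*x^2 + 5*x) dx. Term by term:
  ∫_0^1 6*x^4 dx = 6/5;  ∫_0^1 -6*x^3 dx = -3/2;  ∫_0^1 -5*x^2 dx = -5/3;
  ∫_0^1 5*x dx = 5/2.
Sum: 6/5 − 3/2 − 5/3 + 5/2 = 8/15.
So RHS = -∫_0^1 v(x) φ(x) dx = -8/15.
LHS − RHS = 1/2 ≠ 0, so the identity fails.
(For a valid weak derivative the identity must hold for EVERY test function, in particular this one. The failure shows v is NOT the weak derivative of u.)
Correct weak derivative would be u'(x) = 2 - 6*x**2.


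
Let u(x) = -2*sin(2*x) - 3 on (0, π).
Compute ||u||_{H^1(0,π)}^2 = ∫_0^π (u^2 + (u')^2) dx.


||u||_{H^1(0,π)}^2 = 19*π

u'(x) = -4*cos(2*x).
Expand u² and (u')² and integrate term by term on (0, π), using: for integers n ≥ 1, ∫_0^π sin²(nx) dx = ∫_0^π cos²(nx) dx = π/2; for n ≠ n', ∫_0^π sin(nx)sin(n'x) dx = ∫_0^π cos(nx)cos(n'x) dx = 0; and by product-to-sum, ∫_0^π sin(nx)cos(n'x) dx = ½∫_0^π [sin((n+n')x) + sin((n−n')x)] dx, which is 0 when n+n' is even and 2n/(n²−n'²) when n+n' is odd (it need not vanish on (0, π)). For the constant mode: ∫_0^π 1 dx = π, ∫_0^π cos(nx) dx = 0, ∫_0^π sin(nx) dx = (1−(−1)^n)/n.
  u² squared terms: (-3)²·∫1 dx = 9·π = 9*π;  (-2)²·∫sin(2x)² dx = 4·π/2 = 2*π.
  u² cross terms: 2·(-3)·(-2)·∫1·sin(2x) dx = 12·(0) = 0.
  So ∫_0^π u² dx = 9*π + 2*π + 0 = 11*π.
  (u')² squared terms: (-4)²·∫cos(2x)² dx = 16·π/2 = 8*π.
  So ∫_0^π (u')² dx = 8*π.
||u||_{H^1}^2 = (11*π) + (8*π) = 19*π.


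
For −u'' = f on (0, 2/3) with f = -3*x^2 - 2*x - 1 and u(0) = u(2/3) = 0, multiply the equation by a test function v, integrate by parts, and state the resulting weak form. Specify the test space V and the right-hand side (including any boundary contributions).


V = H^1_0(0, 2/3) (so v(0) = v(2/3) = 0); weak form: ∫_0^2/3 u'v' dx = ∫_0^2/3 (-3*x^2 - 2*x - 1) v dx for all v ∈ V.

Multiply both sides by a test function v and integrate from 0 to 2/3:
  ∫_0^2/3 −u''(x) v(x) dx = ∫_0^2/3 f(x) v(x) dx.
Integrate the LHS by parts once:
  ∫_0^2/3 −u'' v dx = −[u'(x) v(x)]_0^2/3 + ∫_0^2/3 u'(x) v'(x) dx.
Thus ∫_0^2/3 u'(x) v'(x) dx = ∫_0^2/3 f(x) v(x) dx + [u'(x) v(x)]_0^2/3.
Choose V so that boundary terms are either known or forced to vanish.
u is Dirichlet: u(0) = u(2/3) = 0. Let V = H^1_0(0, 2/3); then v(0) = v(2/3) = 0, and [u' v]_0^2/3 = 0.
Weak formulation: find u (satisfying any essential BC) such that ∫_0^2/3 u'(x) v'(x) dx = ∫_0^2/3 f v dx for all v ∈ V.
Substituting f(x) = -3*x^2 - 2*x - 1, the right-hand side is ∫_0^2/3 (-3*x^2 - 2*x - 1) v dx.


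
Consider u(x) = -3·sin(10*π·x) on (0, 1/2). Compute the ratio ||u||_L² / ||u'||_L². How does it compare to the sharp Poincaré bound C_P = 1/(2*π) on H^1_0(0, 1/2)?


||u||_L² / ||u'||_L² = 1/(10*π) < C_P = 1/(2*π).

u(x) = -3·sin(10*π·x), so u'(x) = -30*π*cos(10*π*x).
Writing u(x) = A·sin(kπx/L) with A = -3 and k = 5, use ∫_0^L sin²(kπx/L) dx = L/2 and ∫_0^L cos²(kπx/L) dx = L/2.
u² = 9·sin²(10*π·x) and (u')² = 900*π^2·cos²(10*π·x), and each of sin², cos² integrates to L/2 = 1/4 over (0, 1/2).
∫_0^1/2 u² dx = 9/4, so ||u||_L² = 3/2.
∫_0^1/2 (u')² dx = 225*π^2, so ||u'||_L² = 15*π.
Ratio ||u||_L² / ||u'||_L² = 1/(10*π).
Sharp Poincaré constant on H^1_0(0, 1/2) is C_P = L/π = 1/(2*π), achieved by sin(2*π·x).
This is the k = 5 harmonic; the ratio L/(kπ) is strictly less than C_P = L/π, consistent with the sharp inequality ||u||_L² ≤ C_P ||u'||_L².


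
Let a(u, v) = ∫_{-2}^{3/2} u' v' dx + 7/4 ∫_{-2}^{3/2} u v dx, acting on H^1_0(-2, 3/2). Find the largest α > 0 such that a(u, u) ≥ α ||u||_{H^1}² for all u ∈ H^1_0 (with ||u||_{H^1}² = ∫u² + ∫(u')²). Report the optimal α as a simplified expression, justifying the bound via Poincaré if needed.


α = 1

Coercivity of a(·,·) on H^1_0(-2, 3/2) means a(u, u) ≥ α ||u||_{H^1}² for every u ∈ H^1_0.
The interval has length L = 7/2, and Poincaré/coercivity depend only on L. Here a(u, u) = ∫(u')² + (7/4)·∫u².
Here c = 7/4 ≥ 1, so a(u,u) = ∫(u')² + c∫u² ≥ ∫(u')² + ∫u² = ||u||_{H^1}², i.e. α = 1 works. No larger α is possible: a(u,u) ≥ α||u||_{H^1}² means (1−α)∫(u')² ≥ (α−c)∫u², and for the modes u_n = sin(nπ(x−x₀)/L) (x₀ the left endpoint) one has ∫u_n²/∫(u_n')² = (L/(nπ))² → 0, so a(u_n,u_n)/||u_n||_{H^1}² → 1. Hence the optimal constant is α = 1.
Therefore α = 1.


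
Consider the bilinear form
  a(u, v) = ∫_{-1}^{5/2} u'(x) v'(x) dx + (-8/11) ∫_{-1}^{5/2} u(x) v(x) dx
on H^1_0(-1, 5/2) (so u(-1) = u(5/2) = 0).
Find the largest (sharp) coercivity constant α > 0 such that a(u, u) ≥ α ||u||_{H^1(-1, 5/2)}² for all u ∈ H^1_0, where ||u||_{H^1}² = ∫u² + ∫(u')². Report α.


α = 4*(-98 + 11*π^2)/(11*(4*π^2 + 49))

Coercivity of a(·,·) on H^1_0(-1, 5/2) means a(u, u) ≥ α ||u||_{H^1}² for every u ∈ H^1_0.
The interval has length L = 7/2, and Poincaré/coercivity depend only on L. Here a(u, u) = ∫(u')² + (-8/11)·∫u².
Here c = -8/11 < 0 with |c| < (π/L)² = 4*π^2/49, so coercivity still holds. The condition a(u,u) ≥ α||u||_{H^1}² reads (1−α)∫(u')² ≥ (α−c)∫u². Any admissible α is ≤ 1 (rapidly oscillating u have ∫u²/∫(u')² → 0), and α = 1 would force 0 ≥ (1−c)∫u², impossible since c < 1; so 1−α > 0. By the sharp Poincaré inequality on H^1_0 of an interval of length L, ∫(u')² ≥ (π/L)²∫u² with equality for the first sine mode sin(π(x−x₀)/L) (x₀ the left endpoint), so the inequality holds for all u iff (1−α)(π/L)² ≥ α − c, i.e. α ≤ ((π/L)² + c)/((π/L)² + 1) = (1 + c(L/π)²)/(1 + (L/π)²). (Direct route, valid since c ≤ 0: Poincaré gives c∫u² ≥ c(L/π)²∫(u')², so a(u,u) ≥ (1 + c(L/π)²)∫(u')², while ||u||_{H^1}² ≤ (1 + (L/π)²)∫(u')²; dividing yields the same α.) With (π/L)² = 4*π^2/49 and c = -8/11, the largest admissible constant is α = ((π/L)² + c)/((π/L)² + 1).
Simplifying, α = 4*(-98 + 11*π^2)/(11*(4*π^2 + 49)).


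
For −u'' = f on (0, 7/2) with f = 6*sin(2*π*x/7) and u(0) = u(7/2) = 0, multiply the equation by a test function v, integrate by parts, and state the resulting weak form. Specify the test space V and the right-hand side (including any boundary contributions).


V = H^1_0(0, 7/2) (so v(0) = v(7/2) = 0); weak form: ∫_0^7/2 u'v' dx = ∫_0^7/2 (6*sin(2*π*x/7)) v dx for all v ∈ V.

Multiply both sides by a test function v and integrate from 0 to 7/2:
  ∫_0^7/2 −u''(x) v(x) dx = ∫_0^7/2 f(x) v(x) dx.
Integrate the LHS by parts once:
  ∫_0^7/2 −u'' v dx = −[u'(x) v(x)]_0^7/2 + ∫_0^7/2 u'(x) v'(x) dx.
Thus ∫_0^7/2 u'(x) v'(x) dx = ∫_0^7/2 f(x) v(x) dx + [u'(x) v(x)]_0^7/2.
Choose V so that boundary terms are either known or forced to vanish.
u is Dirichlet: u(0) = u(7/2) = 0. Let V = H^1_0(0, 7/2); then v(0) = v(7/2) = 0, and [u' v]_0^7/2 = 0.
Weak formulation: find u (satisfying any essential BC) such that ∫_0^7/2 u'(x) v'(x) dx = ∫_0^7/2 f v dx for all v ∈ V.
Substituting f(x) = 6*sin(2*π*x/7), the right-hand side is ∫_0^7/2 (6*sin(2*π*x/7)) v dx.


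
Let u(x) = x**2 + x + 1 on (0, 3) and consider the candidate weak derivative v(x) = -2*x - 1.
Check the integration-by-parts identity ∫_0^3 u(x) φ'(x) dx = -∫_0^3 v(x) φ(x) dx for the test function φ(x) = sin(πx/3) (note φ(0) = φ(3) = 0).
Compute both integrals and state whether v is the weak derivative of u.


LHS = -24/π, RHS = 24/π. No, v is not the weak derivative of u.

u(x) = x**2 + x + 1, classical derivative u'(x) = 2*x + 1.
φ(x) = sin(πx/3), so φ'(x) = π*cos(π*x/3)/3.
Note φ(0) = φ(3) = 0, so the boundary term u·φ vanishes.
LHS = ∫_0^3 u(x) φ'(x) dx = ∫_0^3 (π*x^2*cos(π*x/3)/3 + π*x*cos(π*x/3)/3 + π*cos(π*x/3)/3) dx. Term by term:
  ∫_0^3 π*cos(π*x/3)/3 dx = 0;  ∫_0^3 π*x*cos(π*x/3)/3 dx = -6/π;  ∫_0^3 π*x^2*cos(π*x/3)/3 dx = -18/π.
Sum: 0 − 6/π − 18/π = -24/π.
So LHS = -24/π.
∫_0^3 v(x) φ(x) dx = ∫_0^3 (-2*x*sin(π*x/3) - sin(π*x/3)) dx. Term by term:
  ∫_0^3 -sin(π*x/3) dx = -6/π;  ∫_0^3 -2*x*sin(π*x/3) dx = -18/π.
Sum: -6/π − 18/π = -24/π.
So RHS = -∫_0^3 v(x) φ(x) dx = 24/π.
LHS − RHS = -48/π ≠ 0, so the identity fails.
(For a valid weak derivative the identity must hold for EVERY test function, in particular this one. The failure shows v is NOT the weak derivative of u.)
Correct weak derivative would be u'(x) = 2*x + 1.
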